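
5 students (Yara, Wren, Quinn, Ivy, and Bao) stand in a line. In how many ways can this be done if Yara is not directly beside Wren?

There are 5! = 120 arrangements in all. If Yara and Wren are adjacent, merging them into one block gives 2·(4)! = 48 arrangements.
So 120 − 48 = 72 arrangements keep them apart.

72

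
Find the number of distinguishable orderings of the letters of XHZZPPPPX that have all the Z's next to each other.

Treat the 2 copies of Z as a single block. The multiset to arrange is then {ZZ, H, P, P, P, P, X, X}, 8 items in all.
That gives (8)!/(4!·2!) = 840 arrangements.

840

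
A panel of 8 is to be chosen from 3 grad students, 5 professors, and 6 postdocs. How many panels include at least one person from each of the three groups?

Unrestricted: C(14,8) = 3003 ways to pick any 8 of the 14.
Subtract selections that omit an entire group: no grad students → C(11,8) = 165; no professors → C(9,8) = 9; no postdocs → C(8,8) = 1.
Add back selections omitting two groups (i.e. drawn from a single group): C(3,8) + C(5,8) + C(6,8) = 0.
By inclusion–exclusion: 3003 − 175 + 0 = 2828.

2828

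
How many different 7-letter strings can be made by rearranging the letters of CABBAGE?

1260

The 7 letters of CABBAGE have repeats: A appearing twice and B appearing twice.
Dividing 7! = 5040 by 2!·2! = 4 for the repeated letters gives 1260.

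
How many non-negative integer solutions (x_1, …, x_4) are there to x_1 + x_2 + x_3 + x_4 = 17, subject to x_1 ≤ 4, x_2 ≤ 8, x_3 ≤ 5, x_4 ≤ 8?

Ignoring the caps, the number of non-negative solutions to x_1+…+x_4 = 17 is C(20,3) = 1140.
Subtract solutions that violate a single cap (substitute x_i' = x_i − (cap_i+1)): x_1 ≥ 5 gives C(15,3) = 455; x_2 ≥ 9 gives C(11,3) = 165; x_3 ≥ 6 gives C(14,3) = 364; x_4 ≥ 9 gives C(11,3) = 165. Together 1149.
Add back pairs where two caps are both exceeded: 20 + 84 + 20 + 10 + 0 + 10 = 144.
By inclusion–exclusion the count is 1140 − 1149 + 144 = 135.

135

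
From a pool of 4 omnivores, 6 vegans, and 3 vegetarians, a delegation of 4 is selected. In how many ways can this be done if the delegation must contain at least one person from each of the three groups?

Unrestricted: C(13,4) = 715 ways to pick any 4 of the 13.
Subtract selections that omit an entire group: no omnivores → C(9,4) = 126; no vegans → C(7,4) = 35; no vegetarians → C(10,4) = 210.
Add back selections omitting two groups (i.e. drawn from a single group): C(4,4) + C(6,4) + C(3,4) = 16.
By inclusion–exclusion: 715 − 371 + 16 = 360.

360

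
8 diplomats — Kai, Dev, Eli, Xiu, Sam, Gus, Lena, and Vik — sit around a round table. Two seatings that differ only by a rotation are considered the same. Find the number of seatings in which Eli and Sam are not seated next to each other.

All circular seatings of 8 people number (7)! = 5040.
Those with Eli next to Sam: fuse the pair into one unit and seat 7 units around a circle — 2·(6)! = 1440.
Subtracting, 5040 − 1440 = 3600.

3600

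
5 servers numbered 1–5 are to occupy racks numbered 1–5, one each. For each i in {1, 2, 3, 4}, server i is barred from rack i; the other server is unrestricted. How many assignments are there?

Let Aᵢ (for 1 ≤ i ≤ 4) be the placements that put server i in its forbidden rack. Any j of these fix j positions, leaving (5−j)! ways to fill the rest, and there are C(4,j) ways to pick which j.
By inclusion–exclusion, the number of valid placements is Σ_{j=0}^{4} (−1)^j C(4,j)·(5−j)!.
Computing: 120 − 96 + 36 − 8 + 1 = 53.

53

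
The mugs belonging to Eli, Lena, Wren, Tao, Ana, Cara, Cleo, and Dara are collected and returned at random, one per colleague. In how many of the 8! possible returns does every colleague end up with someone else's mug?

14833

Count assignments avoiding every fixed point. For any j of the 8 colleagues fixed to their own mug, the other 8−j can be arranged in (8−j)! ways.
By inclusion–exclusion this is Σ_{j=0}^{8} (−1)^j C(8,j)·(8−j)!.
Computing: 40320 − 40320 + 20160 − 6720 + 1680 − 336 + 56 − 8 + 1 = 14833.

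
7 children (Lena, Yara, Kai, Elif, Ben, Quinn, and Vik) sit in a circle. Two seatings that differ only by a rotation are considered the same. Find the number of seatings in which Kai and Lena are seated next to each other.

240

Treat {Kai, Lena} as one unit (2 internal orders) and seat the resulting 6 units around the table: (5)! circular arrangements.
So 2 × (5)! = 2 × 120 = 240.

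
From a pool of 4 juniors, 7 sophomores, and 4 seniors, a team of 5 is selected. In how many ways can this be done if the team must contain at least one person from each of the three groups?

Unrestricted: C(15,5) = 3003 ways to pick any 5 of the 15.
Selections missing a whole group: no juniors → C(11,5) = 462; no sophomores → C(8,5) = 56; no seniors → C(11,5) = 462.
Add back selections omitting two groups (i.e. drawn from a single group): C(4,5) + C(7,5) + C(4,5) = 21.
By inclusion–exclusion: 3003 − 980 + 21 = 2044.

2044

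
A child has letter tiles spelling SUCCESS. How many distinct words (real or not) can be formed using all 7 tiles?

420

SUCCESS has 7 letters with C appearing twice and S appearing 3 times.
The number of distinct arrangements is 7!/(3!·2!) = 5040/12 = 420.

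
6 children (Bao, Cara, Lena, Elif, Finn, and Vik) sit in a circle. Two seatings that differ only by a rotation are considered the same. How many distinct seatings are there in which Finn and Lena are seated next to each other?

Glue Finn and Lena into a block (2 internal orders). Seating 5 units around a circle gives (4)! arrangements.
So 2 × (4)! = 2 × 24 = 48.

48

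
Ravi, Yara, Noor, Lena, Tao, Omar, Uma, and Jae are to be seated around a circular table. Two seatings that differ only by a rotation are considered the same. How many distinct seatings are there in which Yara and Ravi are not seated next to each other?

3600

All circular seatings of 8 people number (7)! = 5040.
Those with Yara next to Ravi: fuse the pair into one unit and seat 7 units around a circle — 2·(6)! = 1440.
Subtracting, 5040 − 1440 = 3600.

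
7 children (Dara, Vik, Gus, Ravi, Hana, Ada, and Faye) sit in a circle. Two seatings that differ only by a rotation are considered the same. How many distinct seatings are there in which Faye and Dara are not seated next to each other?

480

Without the restriction there are (6)! = 720 seatings.
Those with Faye next to Dara: fuse the pair into one unit and seat 6 units around a circle — 2·(5)! = 240.
Subtracting, 720 − 240 = 480.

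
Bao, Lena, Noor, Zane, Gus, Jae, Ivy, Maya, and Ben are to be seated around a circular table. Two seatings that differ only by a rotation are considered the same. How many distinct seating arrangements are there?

Seat Bao anywhere (absorbing the rotational symmetry), then permute the other 8: (8)! = 40320.

40320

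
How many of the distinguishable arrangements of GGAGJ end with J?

4

With the last slot taken by J, it remains to arrange the other 4 letters (GGAG).
Those 4 letters have G appearing 3 times, giving (4)!/(3!) = 4.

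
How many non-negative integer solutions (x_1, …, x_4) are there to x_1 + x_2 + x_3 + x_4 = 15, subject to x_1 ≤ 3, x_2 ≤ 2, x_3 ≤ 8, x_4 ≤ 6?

Without the upper bounds there are C(18,3) = 816 ways to split 15 among 4 variables.
Subtract solutions that violate a single cap (substitute x_i' = x_i − (cap_i+1)): x_1 ≥ 4 gives C(14,3) = 364; x_2 ≥ 3 gives C(15,3) = 455; x_3 ≥ 9 gives C(9,3) = 84; x_4 ≥ 7 gives C(11,3) = 165. Together 1068.
Add back pairs where two caps are both exceeded: 165 + 10 + 35 + 20 + 56 + 0 = 286.
Subtract triples: 0 + 4 + 0 + 0 = 4.
By inclusion–exclusion the count is 816 − 1068 + 286 − 4 = 30.

30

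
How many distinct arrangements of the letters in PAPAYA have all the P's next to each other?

20

Treat the 2 copies of P as a single block. The multiset to arrange is then {PP, A, A, A, Y}, 5 items in all.
That gives (5)!/(3!) = 20 arrangements.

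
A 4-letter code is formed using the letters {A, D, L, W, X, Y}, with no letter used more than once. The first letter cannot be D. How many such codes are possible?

300

The first letter has 6−1 = 5 choices (anything except D).
The remaining 3 letters are filled from the other 5 symbols without repetition: 5 × 4 × 3 = 60.
Total: 5 × 60 = 300.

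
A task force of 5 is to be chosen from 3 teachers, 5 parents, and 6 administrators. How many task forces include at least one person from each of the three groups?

Total 5-person selections from all 14: C(14,5) = 2002.
Subtract selections that omit an entire group: no teachers → C(11,5) = 462; no parents → C(9,5) = 126; no administrators → C(8,5) = 56.
Add back selections omitting two groups (i.e. drawn from a single group): C(3,5) + C(5,5) + C(6,5) = 7.
By inclusion–exclusion: 2002 − 644 + 7 = 1365.

1365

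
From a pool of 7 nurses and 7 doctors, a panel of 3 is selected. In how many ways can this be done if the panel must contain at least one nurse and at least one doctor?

Total 3-person selections from all 14: C(14,3) = 364.
Selections missing a whole group: no nurses → C(7,3) = 35; no doctors → C(7,3) = 35.
Both groups omitted at once is impossible, so 364 − 70 = 294.

294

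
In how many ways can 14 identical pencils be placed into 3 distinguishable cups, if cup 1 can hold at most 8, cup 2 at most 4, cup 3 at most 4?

Without the upper bounds there are C(16,2) = 120 ways to split 14 among 3 cups.
Subtract solutions that violate a single cap (substitute x_i' = x_i − (cap_i+1)): x_1 ≥ 9 gives C(7,2) = 21; x_2 ≥ 5 gives C(11,2) = 55; x_3 ≥ 5 gives C(11,2) = 55. Together 131.
Add back pairs where two caps are both exceeded: 1 + 1 + 15 = 17.
By inclusion–exclusion the count is 120 − 131 + 17 = 6.

6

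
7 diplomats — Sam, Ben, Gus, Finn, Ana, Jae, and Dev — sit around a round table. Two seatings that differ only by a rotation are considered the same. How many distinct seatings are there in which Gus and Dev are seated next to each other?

240

Glue Gus and Dev into a block (2 internal orders). Seating 6 units around a circle gives (5)! arrangements.
So 2 × (5)! = 2 × 120 = 240.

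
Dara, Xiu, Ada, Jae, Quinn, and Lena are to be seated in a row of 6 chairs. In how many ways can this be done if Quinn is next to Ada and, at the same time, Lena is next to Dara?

Treat {Quinn,Ada} as one block (2 orders) and {Lena,Dara} as another (2 orders).
That leaves 4 units to arrange: 2 × 2 × 4! = 4 × 24 = 96.

96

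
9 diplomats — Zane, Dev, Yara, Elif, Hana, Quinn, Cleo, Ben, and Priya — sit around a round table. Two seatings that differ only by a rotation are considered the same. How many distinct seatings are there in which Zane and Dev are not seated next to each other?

Without the restriction there are (8)! = 40320 seatings.
Seatings with Zane beside Dev: treat them as a block with 2 internal orders, giving 2 × (7)! = 10080.
Subtracting, 40320 − 10080 = 30240.

30240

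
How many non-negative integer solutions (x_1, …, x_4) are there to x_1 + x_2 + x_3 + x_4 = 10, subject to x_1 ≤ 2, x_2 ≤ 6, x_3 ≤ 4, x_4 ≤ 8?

Without the upper bounds there are C(13,3) = 286 ways to split 10 among 4 variables.
Subtract solutions that violate a single cap (substitute x_i' = x_i − (cap_i+1)): x_1 ≥ 3 gives C(10,3) = 120; x_2 ≥ 7 gives C(6,3) = 20; x_3 ≥ 5 gives C(8,3) = 56; x_4 ≥ 9 gives C(4,3) = 4. Together 200.
Add back pairs where two caps are both exceeded: 1 + 10 + 0 + 0 + 0 + 0 = 11.
By inclusion–exclusion the count is 286 − 200 + 11 = 97.

97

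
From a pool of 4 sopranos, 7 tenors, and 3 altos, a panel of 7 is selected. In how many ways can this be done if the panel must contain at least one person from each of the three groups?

With no constraint there are C(14,7) = 3432 possible selections.
Subtract selections that omit an entire group: no sopranos → C(10,7) = 120; no tenors → C(7,7) = 1; no altos → C(11,7) = 330.
Add back selections omitting two groups (i.e. drawn from a single group): C(4,7) + C(7,7) + C(3,7) = 1.
By inclusion–exclusion: 3432 − 451 + 1 = 2982.

2982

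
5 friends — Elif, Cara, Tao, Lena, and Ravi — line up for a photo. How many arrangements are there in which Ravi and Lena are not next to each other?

There are 5! = 120 arrangements in all. If Ravi and Lena are adjacent, merging them into one block gives 2·(4)! = 48 arrangements.
So 120 − 48 = 72 arrangements keep them apart.

72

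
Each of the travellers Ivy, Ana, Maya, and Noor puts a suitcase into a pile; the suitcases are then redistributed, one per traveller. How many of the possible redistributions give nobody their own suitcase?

9

This is the derangement count D_4: permutations of 4 items with no fixed point.
By inclusion–exclusion this is Σ_{j=0}^{4} (−1)^j C(4,j)·(4−j)!.
Computing: 24 − 24 + 12 − 4 + 1 = 9.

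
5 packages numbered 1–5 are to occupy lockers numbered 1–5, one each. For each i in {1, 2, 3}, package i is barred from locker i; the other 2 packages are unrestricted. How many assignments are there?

64

Let Aᵢ (for i ∈ {1, 2, 3}) be the placements that put package i in its forbidden locker. Any j of these fix j positions, leaving (5−j)! ways to fill the rest, and there are C(3,j) ways to pick which j.
By inclusion–exclusion, the number of valid placements is Σ_{j=0}^{3} (−1)^j C(3,j)·(5−j)!.
Computing: 120 − 72 + 18 − 2 = 64.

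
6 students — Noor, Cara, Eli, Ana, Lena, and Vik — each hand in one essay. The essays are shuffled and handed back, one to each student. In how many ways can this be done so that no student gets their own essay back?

Let Aᵢ be the assignments in which student i gets their own essay. We want the size of the complement of A₁∪…∪A_6.
By inclusion–exclusion this is Σ_{j=0}^{6} (−1)^j C(6,j)·(6−j)!.
Computing: 720 − 720 + 360 − 120 + 30 − 6 + 1 = 265.

265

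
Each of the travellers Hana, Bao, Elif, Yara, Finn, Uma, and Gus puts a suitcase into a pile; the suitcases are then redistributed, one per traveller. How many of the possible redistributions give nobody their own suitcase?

This is the derangement count D_7: permutations of 7 items with no fixed point.
By inclusion–exclusion this is Σ_{j=0}^{7} (−1)^j C(7,j)·(7−j)!.
Computing: 5040 − 5040 + 2520 − 840 + 210 − 42 + 7 − 1 = 1854.

1854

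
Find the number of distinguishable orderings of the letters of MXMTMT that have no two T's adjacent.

There are 6!/(3!·2!) = 60 arrangements of MXMTMT in total.
Arrangements with the T's together: treat TT as one letter, giving (5)!/(3!) = 20.
Subtracting, 60 − 20 = 40 arrangements keep the T's apart.

40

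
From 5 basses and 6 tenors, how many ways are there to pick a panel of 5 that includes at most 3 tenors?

381

Split by how many tenors are chosen (0 through 3).
Sum: C(6,0)·C(5,5) + C(6,1)·C(5,4) + C(6,2)·C(5,3) + C(6,3)·C(5,2) = 1 + 30 + 150 + 200 = 381.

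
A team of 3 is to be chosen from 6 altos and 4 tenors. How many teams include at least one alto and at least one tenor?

With no constraint there are C(10,3) = 120 possible selections.
Selections missing a whole group: no altos → C(4,3) = 4; no tenors → C(6,3) = 20.
Both groups omitted at once is impossible, so 120 − 24 = 96.

96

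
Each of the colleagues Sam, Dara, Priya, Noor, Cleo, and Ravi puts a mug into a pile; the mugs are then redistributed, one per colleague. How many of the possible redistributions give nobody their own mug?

This is the derangement count D_6: permutations of 6 items with no fixed point.
By inclusion–exclusion this is Σ_{j=0}^{6} (−1)^j C(6,j)·(6−j)!.
Computing: 720 − 720 + 360 − 120 + 30 − 6 + 1 = 265.

265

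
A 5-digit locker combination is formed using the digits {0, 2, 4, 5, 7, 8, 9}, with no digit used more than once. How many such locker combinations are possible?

2520

With no repetition, fill the 5 digits in order: 7 choices, then 6, down to 3.
That product is 7 × 6 × 5 × 4 × 3 = 2520.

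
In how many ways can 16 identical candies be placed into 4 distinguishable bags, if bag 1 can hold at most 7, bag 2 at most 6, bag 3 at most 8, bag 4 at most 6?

Ignoring the caps, the number of non-negative solutions to x_1+…+x_4 = 16 is C(19,3) = 969.
Subtract solutions that violate a single cap (substitute x_i' = x_i − (cap_i+1)): x_1 ≥ 8 gives C(11,3) = 165; x_2 ≥ 7 gives C(12,3) = 220; x_3 ≥ 9 gives C(10,3) = 120; x_4 ≥ 7 gives C(12,3) = 220. Together 725.
Add back pairs where two caps are both exceeded: 4 + 0 + 4 + 1 + 10 + 1 = 20.
By inclusion–exclusion the count is 969 − 725 + 20 = 264.

264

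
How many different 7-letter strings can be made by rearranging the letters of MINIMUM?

420

Letter multiplicities in MINIMUM: I×2, M×3, N×1, U×1.
Dividing 7! = 5040 by 3!·2! = 12 for the repeated letters gives 420.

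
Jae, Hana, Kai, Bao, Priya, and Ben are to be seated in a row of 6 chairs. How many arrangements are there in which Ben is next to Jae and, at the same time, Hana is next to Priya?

Treat {Ben,Jae} as one block (2 orders) and {Hana,Priya} as another (2 orders).
That leaves 4 units to arrange: 2 × 2 × 4! = 4 × 24 = 96.

96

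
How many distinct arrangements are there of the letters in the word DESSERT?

DESSERT has 7 letters with E appearing twice and S appearing twice.
The number of distinct arrangements is 7!/(2!·2!) = 5040/4 = 1260.

1260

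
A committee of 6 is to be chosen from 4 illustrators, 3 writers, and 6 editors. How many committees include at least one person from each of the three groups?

1416

Total 6-person selections from all 13: C(13,6) = 1716.
Selections missing a whole group: no illustrators → C(9,6) = 84; no writers → C(10,6) = 210; no editors → C(7,6) = 7.
Add back selections omitting two groups (i.e. drawn from a single group): C(4,6) + C(3,6) + C(6,6) = 1.
By inclusion–exclusion: 1716 − 301 + 1 = 1416.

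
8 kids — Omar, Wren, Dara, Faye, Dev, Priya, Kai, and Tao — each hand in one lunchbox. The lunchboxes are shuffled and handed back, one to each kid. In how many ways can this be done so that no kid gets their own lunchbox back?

This is the derangement count D_8: permutations of 8 items with no fixed point.
By inclusion–exclusion this is Σ_{j=0}^{8} (−1)^j C(8,j)·(8−j)!.
Computing: 40320 − 40320 + 20160 − 6720 + 1680 − 336 + 56 − 8 + 1 = 14833.

14833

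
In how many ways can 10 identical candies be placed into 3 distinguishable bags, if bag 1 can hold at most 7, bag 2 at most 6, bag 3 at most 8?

Ignoring the caps, the number of non-negative solutions to x_1+…+x_3 = 10 is C(12,2) = 66.
Subtract solutions that violate a single cap (substitute x_i' = x_i − (cap_i+1)): x_1 ≥ 8 gives C(4,2) = 6; x_2 ≥ 7 gives C(5,2) = 10; x_3 ≥ 9 gives C(3,2) = 3. Together 19.
No two caps can be exceeded simultaneously, so the pair terms are all 0.
By inclusion–exclusion the count is 66 − 19 + 0 = 47.

47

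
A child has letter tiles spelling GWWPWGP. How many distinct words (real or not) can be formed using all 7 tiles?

210

Letter multiplicities in GWWPWGP: G×2, P×2, W×3.
Dividing 7! = 5040 by 3!·2!·2! = 24 for the repeated letters gives 210.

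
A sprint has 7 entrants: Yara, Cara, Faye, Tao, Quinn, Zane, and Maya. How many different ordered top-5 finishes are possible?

2520

This is an ordered selection of 5 from 7: P(7,5).
That gives 7 × 6 × 5 × 4 × 3 = 2520.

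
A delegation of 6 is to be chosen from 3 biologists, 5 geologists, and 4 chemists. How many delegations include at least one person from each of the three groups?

With no constraint there are C(12,6) = 924 possible selections.
Subtract selections that omit an entire group: no biologists → C(9,6) = 84; no geologists → C(7,6) = 7; no chemists → C(8,6) = 28.
Add back selections omitting two groups (i.e. drawn from a single group): C(3,6) + C(5,6) + C(4,6) = 0.
By inclusion–exclusion: 924 − 119 + 0 = 805.

805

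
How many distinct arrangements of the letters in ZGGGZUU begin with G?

90

Fix G in the first position and arrange the remaining 6 letters.
Those 6 letters have G appearing twice, U appearing twice, and Z appearing twice, giving (6)!/(2!·2!·2!) = 90.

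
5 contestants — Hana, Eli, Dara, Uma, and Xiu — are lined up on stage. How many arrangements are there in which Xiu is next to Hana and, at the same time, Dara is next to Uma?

24

Treat {Xiu,Hana} as one block (2 orders) and {Dara,Uma} as another (2 orders).
That leaves 3 units to arrange: 2 × 2 × 3! = 4 × 6 = 24.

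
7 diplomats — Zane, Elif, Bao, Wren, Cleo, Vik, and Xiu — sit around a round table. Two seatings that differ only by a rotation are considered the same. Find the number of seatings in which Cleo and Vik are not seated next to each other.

480

Without the restriction there are (6)! = 720 seatings.
Those with Cleo next to Vik: fuse the pair into one unit and seat 6 units around a circle — 2·(5)! = 240.
Subtracting, 720 − 240 = 480.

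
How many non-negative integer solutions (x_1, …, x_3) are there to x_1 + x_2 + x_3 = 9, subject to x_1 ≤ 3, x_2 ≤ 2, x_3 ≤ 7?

9

Ignoring the caps, the number of non-negative solutions to x_1+…+x_3 = 9 is C(11,2) = 55.
Subtract solutions that violate a single cap (substitute x_i' = x_i − (cap_i+1)): x_1 ≥ 4 gives C(7,2) = 21; x_2 ≥ 3 gives C(8,2) = 28; x_3 ≥ 8 gives C(3,2) = 3. Together 52.
Add back pairs where two caps are both exceeded: 6 + 0 + 0 = 6.
By inclusion–exclusion the count is 55 − 52 + 6 = 9.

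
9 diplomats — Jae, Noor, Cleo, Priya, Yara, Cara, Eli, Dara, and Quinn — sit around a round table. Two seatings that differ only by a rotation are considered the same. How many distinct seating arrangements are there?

Seat Jae anywhere (absorbing the rotational symmetry), then permute the other 8: (8)! = 40320.

40320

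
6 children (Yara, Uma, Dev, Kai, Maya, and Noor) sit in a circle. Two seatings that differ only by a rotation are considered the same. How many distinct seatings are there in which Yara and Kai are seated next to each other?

Glue Yara and Kai into a block (2 internal orders). Seating 5 units around a circle gives (4)! arrangements.
So 2 × (4)! = 2 × 24 = 48.

48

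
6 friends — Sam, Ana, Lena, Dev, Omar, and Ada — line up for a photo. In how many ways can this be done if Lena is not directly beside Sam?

480

Of the 6! = 720 arrangements, those with Lena and Sam adjacent number 2 × 5! = 240 (treat the pair as a block with 2 internal orders).
So 720 − 240 = 480 arrangements keep them apart.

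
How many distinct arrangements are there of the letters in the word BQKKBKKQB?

BQKKBKKQB has 9 letters with B appearing 3 times, K appearing 4 times, and Q appearing twice.
Dividing 9! = 362880 by 4!·3!·2! = 288 for the repeated letters gives 1260.

1260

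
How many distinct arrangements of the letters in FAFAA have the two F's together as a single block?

4

Treat the 2 copies of F as a single block. The multiset to arrange is then {FF, A, A, A}, 4 items in all.
That gives (4)!/(3!) = 4 arrangements.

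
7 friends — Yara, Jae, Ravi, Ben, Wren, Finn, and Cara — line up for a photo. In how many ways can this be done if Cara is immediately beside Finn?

Treat {Cara, Finn} as a single unit. There are 6 units to order, and the pair itself can be ordered 2 ways.
So the count is 2·(6)! = 1440.

1440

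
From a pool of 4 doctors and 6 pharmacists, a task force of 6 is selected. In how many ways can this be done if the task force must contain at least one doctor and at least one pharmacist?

With no constraint there are C(10,6) = 210 possible selections.
Subtract selections that omit an entire group: no doctors → C(6,6) = 1; no pharmacists → C(4,6) = 0.
Both groups omitted at once is impossible, so 210 − 1 = 209.

209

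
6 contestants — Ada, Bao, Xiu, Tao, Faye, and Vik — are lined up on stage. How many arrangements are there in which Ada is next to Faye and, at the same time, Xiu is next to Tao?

96

Treat {Ada,Faye} as one block (2 orders) and {Xiu,Tao} as another (2 orders).
That leaves 4 units to arrange: 2 × 2 × 4! = 4 × 24 = 96.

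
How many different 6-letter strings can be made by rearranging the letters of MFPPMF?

MFPPMF has 6 letters with F appearing twice, M appearing twice, and P appearing twice.
Dividing 6! = 720 by 2!·2!·2! = 8 for the repeated letters gives 90.

90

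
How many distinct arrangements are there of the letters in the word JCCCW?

Letter multiplicities in JCCCW: C×3, J×1, W×1.
Dividing 5! = 120 by 3! = 6 for the repeated letters gives 20.

20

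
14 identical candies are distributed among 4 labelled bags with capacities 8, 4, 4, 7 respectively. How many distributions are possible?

145

Ignoring the caps, the number of non-negative solutions to x_1+…+x_4 = 14 is C(17,3) = 680.
Subtract solutions that violate a single cap (substitute x_i' = x_i − (cap_i+1)): x_1 ≥ 9 gives C(8,3) = 56; x_2 ≥ 5 gives C(12,3) = 220; x_3 ≥ 5 gives C(12,3) = 220; x_4 ≥ 8 gives C(9,3) = 84. Together 580.
Add back pairs where two caps are both exceeded: 1 + 1 + 0 + 35 + 4 + 4 = 45.
By inclusion–exclusion the count is 680 − 580 + 45 = 145.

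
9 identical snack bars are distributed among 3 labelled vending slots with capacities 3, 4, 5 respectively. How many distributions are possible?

By stars and bars, unrestricted non-negative solutions to x_1+…+x_3 = 9 number C(9+2,2) = 55.
Subtract solutions that violate a single cap (substitute x_i' = x_i − (cap_i+1)): x_1 ≥ 4 gives C(7,2) = 21; x_2 ≥ 5 gives C(6,2) = 15; x_3 ≥ 6 gives C(5,2) = 10. Together 46.
Add back pairs where two caps are both exceeded: 1 + 0 + 0 = 1.
By inclusion–exclusion the count is 55 − 46 + 1 = 10.

10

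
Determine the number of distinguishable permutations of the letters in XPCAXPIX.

3360

XPCAXPIX has 8 letters with P appearing twice and X appearing 3 times.
So there are 8! / (3!·2!) = 3360 distinguishable arrangements.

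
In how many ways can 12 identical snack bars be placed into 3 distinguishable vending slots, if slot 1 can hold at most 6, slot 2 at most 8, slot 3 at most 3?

By stars and bars, unrestricted non-negative solutions to x_1+…+x_3 = 12 number C(12+2,2) = 91.
Subtract solutions that violate a single cap (substitute x_i' = x_i − (cap_i+1)): x_1 ≥ 7 gives C(7,2) = 21; x_2 ≥ 9 gives C(5,2) = 10; x_3 ≥ 4 gives C(10,2) = 45. Together 76.
Add back pairs where two caps are both exceeded: 0 + 3 + 0 = 3.
By inclusion–exclusion the count is 91 − 76 + 3 = 18.

18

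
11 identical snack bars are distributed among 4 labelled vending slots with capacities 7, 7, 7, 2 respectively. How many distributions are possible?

By stars and bars, unrestricted non-negative solutions to x_1+…+x_4 = 11 number C(11+3,3) = 364.
Subtract solutions that violate a single cap (substitute x_i' = x_i − (cap_i+1)): x_1 ≥ 8 gives C(6,3) = 20; x_2 ≥ 8 gives C(6,3) = 20; x_3 ≥ 8 gives C(6,3) = 20; x_4 ≥ 3 gives C(11,3) = 165. Together 225.
Add back pairs where two caps are both exceeded: 0 + 0 + 1 + 0 + 1 + 1 = 3.
By inclusion–exclusion the count is 364 − 225 + 3 = 142.

142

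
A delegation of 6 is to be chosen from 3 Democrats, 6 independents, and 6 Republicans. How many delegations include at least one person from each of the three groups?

3915

With no constraint there are C(15,6) = 5005 possible selections.
Selections missing a whole group: no Democrats → C(12,6) = 924; no independents → C(9,6) = 84; no Republicans → C(9,6) = 84.
Add back selections omitting two groups (i.e. drawn from a single group): C(3,6) + C(6,6) + C(6,6) = 2.
By inclusion–exclusion: 5005 − 1092 + 2 = 3915.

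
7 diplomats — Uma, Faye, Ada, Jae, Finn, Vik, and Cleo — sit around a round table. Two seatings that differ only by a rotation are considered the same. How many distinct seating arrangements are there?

Fix one person's seat to break rotational symmetry; the remaining 6 people can be arranged in (6)! = 720 ways.

720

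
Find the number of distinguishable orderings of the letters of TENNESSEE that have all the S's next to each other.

Treat the 2 copies of S as a single block. The multiset to arrange is then {SS, E, E, E, E, N, N, T}, 8 items in all.
That gives (8)!/(4!·2!) = 840 arrangements.

840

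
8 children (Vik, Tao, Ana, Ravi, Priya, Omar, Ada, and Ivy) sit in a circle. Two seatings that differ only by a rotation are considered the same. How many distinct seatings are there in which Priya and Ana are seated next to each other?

Treat {Priya, Ana} as one unit (2 internal orders) and seat the resulting 7 units around the table: (6)! circular arrangements.
So 2 × (6)! = 2 × 720 = 1440.

1440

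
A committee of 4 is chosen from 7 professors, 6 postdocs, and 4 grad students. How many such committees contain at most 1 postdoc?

Split by how many postdocs are chosen (0 through 1).
Sum: C(6,0)·C(11,4) + C(6,1)·C(11,3) = 330 + 990 = 1320.

1320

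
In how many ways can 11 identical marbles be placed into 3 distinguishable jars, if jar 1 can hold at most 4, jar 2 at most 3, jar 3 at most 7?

By stars and bars, unrestricted non-negative solutions to x_1+…+x_3 = 11 number C(11+2,2) = 78.
Subtract solutions that violate a single cap (substitute x_i' = x_i − (cap_i+1)): x_1 ≥ 5 gives C(8,2) = 28; x_2 ≥ 4 gives C(9,2) = 36; x_3 ≥ 8 gives C(5,2) = 10. Together 74.
Add back pairs where two caps are both exceeded: 6 + 0 + 0 = 6.
By inclusion–exclusion the count is 78 − 74 + 6 = 10.

10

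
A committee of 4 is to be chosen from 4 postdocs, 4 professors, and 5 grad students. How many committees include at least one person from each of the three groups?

Unrestricted: C(13,4) = 715 ways to pick any 4 of the 13.
Selections missing a whole group: no postdocs → C(9,4) = 126; no professors → C(9,4) = 126; no grad students → C(8,4) = 70.
Add back selections omitting two groups (i.e. drawn from a single group): C(4,4) + C(4,4) + C(5,4) = 7.
By inclusion–exclusion: 715 − 322 + 7 = 400.

400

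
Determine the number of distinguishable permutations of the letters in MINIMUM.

420

Letter multiplicities in MINIMUM: I×2, M×3, N×1, U×1.
The number of distinct arrangements is 7!/(3!·2!) = 5040/12 = 420.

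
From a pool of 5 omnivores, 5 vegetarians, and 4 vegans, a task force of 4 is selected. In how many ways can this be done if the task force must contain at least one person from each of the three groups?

550

Total 4-person selections from all 14: C(14,4) = 1001.
Subtract selections that omit an entire group: no omnivores → C(9,4) = 126; no vegetarians → C(9,4) = 126; no vegans → C(10,4) = 210.
Add back selections omitting two groups (i.e. drawn from a single group): C(5,4) + C(5,4) + C(4,4) = 11.
By inclusion–exclusion: 1001 − 462 + 11 = 550.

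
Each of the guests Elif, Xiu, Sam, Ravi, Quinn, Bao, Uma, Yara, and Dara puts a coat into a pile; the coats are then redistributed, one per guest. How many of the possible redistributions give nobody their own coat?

Count assignments avoiding every fixed point. For any j of the 9 guests fixed to their own coat, the other 9−j can be arranged in (9−j)! ways.
By inclusion–exclusion this is Σ_{j=0}^{9} (−1)^j C(9,j)·(9−j)!.
Computing: 362880 − 362880 + 181440 − 60480 + 15120 − 3024 + 504 − 72 + 9 − 1 = 133496.

133496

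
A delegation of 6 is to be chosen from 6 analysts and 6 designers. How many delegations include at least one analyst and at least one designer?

922

Unrestricted: C(12,6) = 924 ways to pick any 6 of the 12.
Selections missing a whole group: no analysts → C(6,6) = 1; no designers → C(6,6) = 1.
Both groups omitted at once is impossible, so 924 − 2 = 922.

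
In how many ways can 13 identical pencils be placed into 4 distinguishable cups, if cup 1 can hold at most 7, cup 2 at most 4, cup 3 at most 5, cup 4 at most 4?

By stars and bars, unrestricted non-negative solutions to x_1+…+x_4 = 13 number C(13+3,3) = 560.
Subtract solutions that violate a single cap (substitute x_i' = x_i − (cap_i+1)): x_1 ≥ 8 gives C(8,3) = 56; x_2 ≥ 5 gives C(11,3) = 165; x_3 ≥ 6 gives C(10,3) = 120; x_4 ≥ 5 gives C(11,3) = 165. Together 506.
Add back pairs where two caps are both exceeded: 1 + 0 + 1 + 10 + 20 + 10 = 42.
By inclusion–exclusion the count is 560 − 506 + 42 = 96.

96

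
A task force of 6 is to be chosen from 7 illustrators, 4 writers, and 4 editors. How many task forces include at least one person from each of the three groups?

Unrestricted: C(15,6) = 5005 ways to pick any 6 of the 15.
Subtract selections that omit an entire group: no illustrators → C(8,6) = 28; no writers → C(11,6) = 462; no editors → C(11,6) = 462.
Add back selections omitting two groups (i.e. drawn from a single group): C(7,6) + C(4,6) + C(4,6) = 7.
By inclusion–exclusion: 5005 − 952 + 7 = 4060.

4060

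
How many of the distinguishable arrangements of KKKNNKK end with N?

6

With the last slot taken by N, it remains to arrange the other 6 letters (KKKNKK).
Those 6 letters have K appearing 5 times, giving (6)!/(5!) = 6.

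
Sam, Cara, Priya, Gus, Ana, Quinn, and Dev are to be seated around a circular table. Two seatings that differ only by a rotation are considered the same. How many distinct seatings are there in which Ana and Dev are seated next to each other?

Glue Ana and Dev into a block (2 internal orders). Seating 6 units around a circle gives (5)! arrangements.
So 2 × (5)! = 2 × 120 = 240.

240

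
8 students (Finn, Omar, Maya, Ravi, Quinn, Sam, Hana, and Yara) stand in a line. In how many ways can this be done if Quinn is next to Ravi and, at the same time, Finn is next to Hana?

2880

Treat {Quinn,Ravi} as one block (2 orders) and {Finn,Hana} as another (2 orders).
That leaves 6 units to arrange: 2 × 2 × 6! = 4 × 720 = 2880.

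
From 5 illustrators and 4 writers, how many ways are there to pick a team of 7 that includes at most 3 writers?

Split by how many writers are chosen (0 through 3).
Sum: C(4,0)·C(5,7) + C(4,1)·C(5,6) + C(4,2)·C(5,5) + C(4,3)·C(5,4) = 0 + 0 + 6 + 20 = 26.

26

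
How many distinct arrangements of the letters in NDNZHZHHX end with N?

3360

With the last slot taken by N, it remains to arrange the other 8 letters (DNZHZHHX).
Those 8 letters have H appearing 3 times and Z appearing twice, giving (8)!/(3!·2!) = 3360.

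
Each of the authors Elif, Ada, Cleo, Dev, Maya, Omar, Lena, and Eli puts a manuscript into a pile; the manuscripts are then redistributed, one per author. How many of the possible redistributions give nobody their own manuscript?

14833

Let Aᵢ be the assignments in which author i gets their own manuscript. We want the size of the complement of A₁∪…∪A_8.
By inclusion–exclusion this is Σ_{j=0}^{8} (−1)^j C(8,j)·(8−j)!.
Computing: 40320 − 40320 + 20160 − 6720 + 1680 − 336 + 56 − 8 + 1 = 14833.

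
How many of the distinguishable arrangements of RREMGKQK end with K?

Fix K in the last position and arrange the remaining 7 letters.
Those 7 letters have R appearing twice, giving (7)!/(2!) = 2520.

2520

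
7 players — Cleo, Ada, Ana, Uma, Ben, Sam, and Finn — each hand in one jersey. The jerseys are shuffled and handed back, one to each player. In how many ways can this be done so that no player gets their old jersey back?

1854

Let Aᵢ be the assignments in which player i gets their old jersey. We want the size of the complement of A₁∪…∪A_7.
By inclusion–exclusion this is Σ_{j=0}^{7} (−1)^j C(7,j)·(7−j)!.
Computing: 5040 − 5040 + 2520 − 840 + 210 − 42 + 7 − 1 = 1854.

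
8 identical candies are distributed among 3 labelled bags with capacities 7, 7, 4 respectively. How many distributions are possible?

Without the upper bounds there are C(10,2) = 45 ways to split 8 among 3 bags.
Subtract solutions that violate a single cap (substitute x_i' = x_i − (cap_i+1)): x_1 ≥ 8 gives C(2,2) = 1; x_2 ≥ 8 gives C(2,2) = 1; x_3 ≥ 5 gives C(5,2) = 10. Together 12.
No two caps can be exceeded simultaneously, so the pair terms are all 0.
By inclusion–exclusion the count is 45 − 12 + 0 = 33.

33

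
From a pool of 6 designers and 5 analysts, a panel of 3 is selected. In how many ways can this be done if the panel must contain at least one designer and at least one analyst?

Total 3-person selections from all 11: C(11,3) = 165.
Subtract selections that omit an entire group: no designers → C(5,3) = 10; no analysts → C(6,3) = 20.
Both groups omitted at once is impossible, so 165 − 30 = 135.

135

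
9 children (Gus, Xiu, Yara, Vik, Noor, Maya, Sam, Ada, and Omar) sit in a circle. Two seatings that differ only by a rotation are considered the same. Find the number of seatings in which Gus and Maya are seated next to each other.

10080

Treat {Gus, Maya} as one unit (2 internal orders) and seat the resulting 8 units around the table: (7)! circular arrangements.
So 2 × (7)! = 2 × 5040 = 10080.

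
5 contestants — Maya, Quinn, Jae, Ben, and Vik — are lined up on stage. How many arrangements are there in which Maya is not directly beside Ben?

There are 5! = 120 arrangements in all. If Maya and Ben are adjacent, merging them into one block gives 2·(4)! = 48 arrangements.
Complementary counting: 120 − 48 = 72.

72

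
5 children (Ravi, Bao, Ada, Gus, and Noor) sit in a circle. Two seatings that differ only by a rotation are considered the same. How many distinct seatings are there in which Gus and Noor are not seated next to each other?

12

All circular seatings of 5 people number (4)! = 24.
Those with Gus next to Noor: fuse the pair into one unit and seat 4 units around a circle — 2·(3)! = 12.
Subtracting, 24 − 12 = 12.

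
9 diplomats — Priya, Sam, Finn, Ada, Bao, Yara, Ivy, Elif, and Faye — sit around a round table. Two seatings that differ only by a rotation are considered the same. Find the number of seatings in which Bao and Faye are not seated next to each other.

Without the restriction there are (8)! = 40320 seatings.
Those with Bao next to Faye: fuse the pair into one unit and seat 8 units around a circle — 2·(7)! = 10080.
Subtracting, 40320 − 10080 = 30240.

30240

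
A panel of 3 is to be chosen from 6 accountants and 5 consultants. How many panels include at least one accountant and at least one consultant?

135

Unrestricted: C(11,3) = 165 ways to pick any 3 of the 11.
Subtract selections that omit an entire group: no accountants → C(5,3) = 10; no consultants → C(6,3) = 20.
Both groups omitted at once is impossible, so 165 − 30 = 135.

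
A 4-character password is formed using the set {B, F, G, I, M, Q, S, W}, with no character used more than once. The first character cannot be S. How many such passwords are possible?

1470

The first character has 8−1 = 7 choices (anything except S).
The remaining 3 characters are filled from the other 7 symbols without repetition: 7 × 6 × 5 = 210.
Total: 7 × 210 = 1470.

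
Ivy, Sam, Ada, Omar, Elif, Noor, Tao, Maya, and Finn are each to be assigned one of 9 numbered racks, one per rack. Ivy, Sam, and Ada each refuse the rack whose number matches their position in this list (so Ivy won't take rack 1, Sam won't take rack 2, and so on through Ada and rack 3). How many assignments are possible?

Let Aᵢ (for i ∈ {1, 2, 3}) be the placements that put person i in their forbidden rack. Any j of these fix j positions, leaving (9−j)! ways to fill the rest, and there are C(3,j) ways to pick which j.
By inclusion–exclusion, the number of valid placements is Σ_{j=0}^{3} (−1)^j C(3,j)·(9−j)!.
Computing: 362880 − 120960 + 15120 − 720 = 256320.

256320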